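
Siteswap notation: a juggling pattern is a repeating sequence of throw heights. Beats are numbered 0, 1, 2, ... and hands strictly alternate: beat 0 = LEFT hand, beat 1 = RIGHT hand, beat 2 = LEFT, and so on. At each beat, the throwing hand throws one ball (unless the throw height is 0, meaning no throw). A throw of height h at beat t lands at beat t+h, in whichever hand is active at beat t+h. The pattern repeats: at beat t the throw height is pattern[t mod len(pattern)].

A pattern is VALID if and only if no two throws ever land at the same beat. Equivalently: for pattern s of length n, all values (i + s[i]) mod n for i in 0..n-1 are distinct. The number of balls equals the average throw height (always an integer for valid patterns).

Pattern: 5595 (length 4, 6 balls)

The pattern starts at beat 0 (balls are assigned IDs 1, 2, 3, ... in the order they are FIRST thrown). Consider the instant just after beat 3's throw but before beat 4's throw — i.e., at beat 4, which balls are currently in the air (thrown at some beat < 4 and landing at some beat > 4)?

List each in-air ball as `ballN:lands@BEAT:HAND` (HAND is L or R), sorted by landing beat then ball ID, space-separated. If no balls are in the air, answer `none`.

Beat 0 (L): throw ball1 h=5 -> lands@5:R; in-air after throw: [b1@5:R]
Beat 1 (R): throw ball2 h=5 -> lands@6:L; in-air after throw: [b1@5:R b2@6:L]
Beat 2 (L): throw ball3 h=9 -> lands@11:R; in-air after throw: [b1@5:R b2@6:L b3@11:R]
Beat 3 (R): throw ball4 h=5 -> lands@8:L; in-air after throw: [b1@5:R b2@6:L b4@8:L b3@11:R]
Beat 4 (L): throw ball5 h=5 -> lands@9:R; in-air after throw: [b1@5:R b2@6:L b4@8:L b5@9:R b3@11:R]

Answer: ball1:lands@5:R ball2:lands@6:L ball4:lands@8:L ball3:lands@11:R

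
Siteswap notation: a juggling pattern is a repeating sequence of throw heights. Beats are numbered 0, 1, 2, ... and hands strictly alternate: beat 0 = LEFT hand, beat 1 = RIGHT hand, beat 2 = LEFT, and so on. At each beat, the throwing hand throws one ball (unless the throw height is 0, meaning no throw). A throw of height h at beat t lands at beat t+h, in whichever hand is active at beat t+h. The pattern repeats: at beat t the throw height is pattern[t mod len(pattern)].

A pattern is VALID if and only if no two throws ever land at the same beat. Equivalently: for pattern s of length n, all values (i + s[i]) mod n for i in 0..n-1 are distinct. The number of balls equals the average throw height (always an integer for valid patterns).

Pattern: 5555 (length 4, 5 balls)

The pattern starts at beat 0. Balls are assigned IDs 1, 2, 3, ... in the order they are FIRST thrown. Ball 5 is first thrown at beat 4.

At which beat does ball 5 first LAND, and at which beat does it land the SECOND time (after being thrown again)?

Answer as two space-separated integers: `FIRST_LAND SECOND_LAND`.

Beat 0 (L): throw ball1 h=5 -> lands@5:R; in-air after throw: [b1@5:R]
Beat 1 (R): throw ball2 h=5 -> lands@6:L; in-air after throw: [b1@5:R b2@6:L]
Beat 2 (L): throw ball3 h=5 -> lands@7:R; in-air after throw: [b1@5:R b2@6:L b3@7:R]
Beat 3 (R): throw ball4 h=5 -> lands@8:L; in-air after throw: [b1@5:R b2@6:L b3@7:R b4@8:L]
Beat 4 (L): throw ball5 h=5 -> lands@9:R; in-air after throw: [b1@5:R b2@6:L b3@7:R b4@8:L b5@9:R]
Beat 5 (R): throw ball1 h=5 -> lands@10:L; in-air after throw: [b2@6:L b3@7:R b4@8:L b5@9:R b1@10:L]
Beat 6 (L): throw ball2 h=5 -> lands@11:R; in-air after throw: [b3@7:R b4@8:L b5@9:R b1@10:L b2@11:R]
Beat 7 (R): throw ball3 h=5 -> lands@12:L; in-air after throw: [b4@8:L b5@9:R b1@10:L b2@11:R b3@12:L]
Beat 8 (L): throw ball4 h=5 -> lands@13:R; in-air after throw: [b5@9:R b1@10:L b2@11:R b3@12:L b4@13:R]
Beat 9 (R): throw ball5 h=5 -> lands@14:L; in-air after throw: [b1@10:L b2@11:R b3@12:L b4@13:R b5@14:L]
Beat 10 (L): throw ball1 h=5 -> lands@15:R; in-air after throw: [b2@11:R b3@12:L b4@13:R b5@14:L b1@15:R]
Beat 11 (R): throw ball2 h=5 -> lands@16:L; in-air after throw: [b3@12:L b4@13:R b5@14:L b1@15:R b2@16:L]
Beat 12 (L): throw ball3 h=5 -> lands@17:R; in-air after throw: [b4@13:R b5@14:L b1@15:R b2@16:L b3@17:R]
Beat 13 (R): throw ball4 h=5 -> lands@18:L; in-air after throw: [b5@14:L b1@15:R b2@16:L b3@17:R b4@18:L]
Beat 14 (L): throw ball5 h=5 -> lands@19:R; in-air after throw: [b1@15:R b2@16:L b3@17:R b4@18:L b5@19:R]
Ball 5: thrown@4 h=5 -> first land @9; rethrown@9 h=5 -> second land @14

Answer: 9 14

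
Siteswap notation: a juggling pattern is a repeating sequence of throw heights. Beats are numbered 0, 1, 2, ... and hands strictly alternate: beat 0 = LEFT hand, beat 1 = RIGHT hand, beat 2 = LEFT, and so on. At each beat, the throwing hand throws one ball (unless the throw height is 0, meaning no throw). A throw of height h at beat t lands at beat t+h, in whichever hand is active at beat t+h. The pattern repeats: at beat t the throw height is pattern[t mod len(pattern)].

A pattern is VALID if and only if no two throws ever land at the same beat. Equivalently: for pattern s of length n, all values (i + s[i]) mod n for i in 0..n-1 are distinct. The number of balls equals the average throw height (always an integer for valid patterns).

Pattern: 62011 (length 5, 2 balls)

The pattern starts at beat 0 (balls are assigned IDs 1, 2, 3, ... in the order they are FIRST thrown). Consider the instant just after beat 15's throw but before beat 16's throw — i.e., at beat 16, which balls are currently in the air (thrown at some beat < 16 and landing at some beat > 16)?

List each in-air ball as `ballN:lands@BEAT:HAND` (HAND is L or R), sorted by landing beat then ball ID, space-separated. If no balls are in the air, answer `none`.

Answer: ball2:lands@21:R

Derivation:
Beat 0 (L): throw ball1 h=6 -> lands@6:L; in-air after throw: [b1@6:L]
Beat 1 (R): throw ball2 h=2 -> lands@3:R; in-air after throw: [b2@3:R b1@6:L]
Beat 3 (R): throw ball2 h=1 -> lands@4:L; in-air after throw: [b2@4:L b1@6:L]
Beat 4 (L): throw ball2 h=1 -> lands@5:R; in-air after throw: [b2@5:R b1@6:L]
Beat 5 (R): throw ball2 h=6 -> lands@11:R; in-air after throw: [b1@6:L b2@11:R]
Beat 6 (L): throw ball1 h=2 -> lands@8:L; in-air after throw: [b1@8:L b2@11:R]
Beat 8 (L): throw ball1 h=1 -> lands@9:R; in-air after throw: [b1@9:R b2@11:R]
Beat 9 (R): throw ball1 h=1 -> lands@10:L; in-air after throw: [b1@10:L b2@11:R]
Beat 10 (L): throw ball1 h=6 -> lands@16:L; in-air after throw: [b2@11:R b1@16:L]
Beat 11 (R): throw ball2 h=2 -> lands@13:R; in-air after throw: [b2@13:R b1@16:L]
Beat 13 (R): throw ball2 h=1 -> lands@14:L; in-air after throw: [b2@14:L b1@16:L]
Beat 14 (L): throw ball2 h=1 -> lands@15:R; in-air after throw: [b2@15:R b1@16:L]
Beat 15 (R): throw ball2 h=6 -> lands@21:R; in-air after throw: [b1@16:L b2@21:R]
Beat 16 (L): throw ball1 h=2 -> lands@18:L; in-air after throw: [b1@18:L b2@21:R]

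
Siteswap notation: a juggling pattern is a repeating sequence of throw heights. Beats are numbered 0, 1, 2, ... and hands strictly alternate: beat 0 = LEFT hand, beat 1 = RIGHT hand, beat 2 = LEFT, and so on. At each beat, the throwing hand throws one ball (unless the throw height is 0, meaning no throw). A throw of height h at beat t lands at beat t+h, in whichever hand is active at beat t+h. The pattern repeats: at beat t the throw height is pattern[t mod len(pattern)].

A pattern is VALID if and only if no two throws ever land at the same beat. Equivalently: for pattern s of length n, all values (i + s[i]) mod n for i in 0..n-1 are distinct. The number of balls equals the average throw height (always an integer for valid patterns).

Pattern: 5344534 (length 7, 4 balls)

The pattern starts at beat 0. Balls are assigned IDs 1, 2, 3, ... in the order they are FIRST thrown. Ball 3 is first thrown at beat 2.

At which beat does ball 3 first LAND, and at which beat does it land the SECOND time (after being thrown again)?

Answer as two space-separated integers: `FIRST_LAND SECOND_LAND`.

Answer: 6 10

Derivation:
Beat 0 (L): throw ball1 h=5 -> lands@5:R; in-air after throw: [b1@5:R]
Beat 1 (R): throw ball2 h=3 -> lands@4:L; in-air after throw: [b2@4:L b1@5:R]
Beat 2 (L): throw ball3 h=4 -> lands@6:L; in-air after throw: [b2@4:L b1@5:R b3@6:L]
Beat 3 (R): throw ball4 h=4 -> lands@7:R; in-air after throw: [b2@4:L b1@5:R b3@6:L b4@7:R]
Beat 4 (L): throw ball2 h=5 -> lands@9:R; in-air after throw: [b1@5:R b3@6:L b4@7:R b2@9:R]
Beat 5 (R): throw ball1 h=3 -> lands@8:L; in-air after throw: [b3@6:L b4@7:R b1@8:L b2@9:R]
Beat 6 (L): throw ball3 h=4 -> lands@10:L; in-air after throw: [b4@7:R b1@8:L b2@9:R b3@10:L]
Beat 7 (R): throw ball4 h=5 -> lands@12:L; in-air after throw: [b1@8:L b2@9:R b3@10:L b4@12:L]
Beat 8 (L): throw ball1 h=3 -> lands@11:R; in-air after throw: [b2@9:R b3@10:L b1@11:R b4@12:L]
Beat 9 (R): throw ball2 h=4 -> lands@13:R; in-air after throw: [b3@10:L b1@11:R b4@12:L b2@13:R]
Beat 10 (L): throw ball3 h=4 -> lands@14:L; in-air after throw: [b1@11:R b4@12:L b2@13:R b3@14:L]
Ball 3: thrown@2 h=4 -> first land @6; rethrown@6 h=4 -> second land @10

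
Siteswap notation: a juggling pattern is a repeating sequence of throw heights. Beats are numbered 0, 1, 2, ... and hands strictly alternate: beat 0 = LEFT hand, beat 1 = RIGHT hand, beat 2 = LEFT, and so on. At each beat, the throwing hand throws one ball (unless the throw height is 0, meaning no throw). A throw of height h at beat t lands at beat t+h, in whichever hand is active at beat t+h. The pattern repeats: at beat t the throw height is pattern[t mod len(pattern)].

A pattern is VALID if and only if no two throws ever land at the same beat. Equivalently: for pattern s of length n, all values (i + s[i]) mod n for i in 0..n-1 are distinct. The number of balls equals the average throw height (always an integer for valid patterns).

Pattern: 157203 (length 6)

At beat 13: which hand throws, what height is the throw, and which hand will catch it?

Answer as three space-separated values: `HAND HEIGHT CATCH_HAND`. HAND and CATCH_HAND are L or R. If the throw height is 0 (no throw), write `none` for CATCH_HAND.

Answer: R 5 L

Derivation:
Beat 13: 13 mod 2 = 1, so hand = R
Throw height = pattern[13 mod 6] = pattern[1] = 5
Lands at beat 13+5=18, 18 mod 2 = 0, so catch hand = L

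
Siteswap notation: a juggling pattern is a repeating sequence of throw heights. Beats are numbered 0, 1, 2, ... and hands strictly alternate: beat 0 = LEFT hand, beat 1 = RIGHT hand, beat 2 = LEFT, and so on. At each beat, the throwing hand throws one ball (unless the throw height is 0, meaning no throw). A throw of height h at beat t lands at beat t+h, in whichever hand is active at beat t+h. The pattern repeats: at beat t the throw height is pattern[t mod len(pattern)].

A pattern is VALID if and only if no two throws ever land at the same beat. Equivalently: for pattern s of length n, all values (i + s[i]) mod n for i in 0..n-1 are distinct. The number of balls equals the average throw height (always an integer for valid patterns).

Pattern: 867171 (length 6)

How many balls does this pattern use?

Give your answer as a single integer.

Pattern = [8, 6, 7, 1, 7, 1], length n = 6
  position 0: throw height = 8, running sum = 8
  position 1: throw height = 6, running sum = 14
  position 2: throw height = 7, running sum = 21
  position 3: throw height = 1, running sum = 22
  position 4: throw height = 7, running sum = 29
  position 5: throw height = 1, running sum = 30
Total sum = 30; balls = sum / n = 30 / 6 = 5

Answer: 5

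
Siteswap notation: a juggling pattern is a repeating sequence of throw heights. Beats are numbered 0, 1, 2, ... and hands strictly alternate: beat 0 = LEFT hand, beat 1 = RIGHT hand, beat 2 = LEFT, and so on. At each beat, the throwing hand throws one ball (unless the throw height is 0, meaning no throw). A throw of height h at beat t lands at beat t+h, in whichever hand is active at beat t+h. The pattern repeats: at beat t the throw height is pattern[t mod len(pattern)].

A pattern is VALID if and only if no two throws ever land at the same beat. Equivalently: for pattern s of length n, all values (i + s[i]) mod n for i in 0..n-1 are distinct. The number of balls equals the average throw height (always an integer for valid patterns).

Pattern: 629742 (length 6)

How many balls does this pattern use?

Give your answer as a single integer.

Pattern = [6, 2, 9, 7, 4, 2], length n = 6
  position 0: throw height = 6, running sum = 6
  position 1: throw height = 2, running sum = 8
  position 2: throw height = 9, running sum = 17
  position 3: throw height = 7, running sum = 24
  position 4: throw height = 4, running sum = 28
  position 5: throw height = 2, running sum = 30
Total sum = 30; balls = sum / n = 30 / 6 = 5

Answer: 5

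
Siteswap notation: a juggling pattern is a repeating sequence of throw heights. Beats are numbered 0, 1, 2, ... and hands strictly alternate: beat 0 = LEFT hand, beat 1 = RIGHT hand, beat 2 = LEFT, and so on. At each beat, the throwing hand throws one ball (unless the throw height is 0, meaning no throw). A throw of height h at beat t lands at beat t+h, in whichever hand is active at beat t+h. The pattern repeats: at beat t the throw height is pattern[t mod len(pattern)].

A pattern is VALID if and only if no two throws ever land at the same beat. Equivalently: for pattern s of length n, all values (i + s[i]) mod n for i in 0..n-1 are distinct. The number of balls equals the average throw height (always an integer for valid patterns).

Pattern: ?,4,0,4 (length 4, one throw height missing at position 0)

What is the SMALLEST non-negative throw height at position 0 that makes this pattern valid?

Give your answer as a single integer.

Answer: 0

Derivation:
i=0: s[i]=? (unknown)
i=1: (1 + 4) mod 4 = 1
i=2: (2 + 0) mod 4 = 2
i=3: (3 + 4) mod 4 = 3
Known residues: [1, 2, 3]; need a permutation of 0..3, so missing residue r = 0
Need (0 + s) mod 4 = 0; smallest s = (0 - 0) mod 4 = 0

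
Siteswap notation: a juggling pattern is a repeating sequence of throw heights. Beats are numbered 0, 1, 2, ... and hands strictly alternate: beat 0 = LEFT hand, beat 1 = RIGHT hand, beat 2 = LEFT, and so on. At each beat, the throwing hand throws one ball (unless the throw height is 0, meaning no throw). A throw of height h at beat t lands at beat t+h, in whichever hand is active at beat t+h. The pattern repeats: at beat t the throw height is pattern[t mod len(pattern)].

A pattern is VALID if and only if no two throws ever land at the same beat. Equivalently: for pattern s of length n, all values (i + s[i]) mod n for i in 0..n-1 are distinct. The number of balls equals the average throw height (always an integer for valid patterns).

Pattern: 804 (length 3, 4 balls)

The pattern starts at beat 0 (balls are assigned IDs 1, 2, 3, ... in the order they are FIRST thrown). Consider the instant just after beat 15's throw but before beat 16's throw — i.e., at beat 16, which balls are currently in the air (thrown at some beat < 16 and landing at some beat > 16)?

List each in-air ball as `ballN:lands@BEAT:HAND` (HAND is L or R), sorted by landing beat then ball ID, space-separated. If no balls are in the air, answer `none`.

Beat 0 (L): throw ball1 h=8 -> lands@8:L; in-air after throw: [b1@8:L]
Beat 2 (L): throw ball2 h=4 -> lands@6:L; in-air after throw: [b2@6:L b1@8:L]
Beat 3 (R): throw ball3 h=8 -> lands@11:R; in-air after throw: [b2@6:L b1@8:L b3@11:R]
Beat 5 (R): throw ball4 h=4 -> lands@9:R; in-air after throw: [b2@6:L b1@8:L b4@9:R b3@11:R]
Beat 6 (L): throw ball2 h=8 -> lands@14:L; in-air after throw: [b1@8:L b4@9:R b3@11:R b2@14:L]
Beat 8 (L): throw ball1 h=4 -> lands@12:L; in-air after throw: [b4@9:R b3@11:R b1@12:L b2@14:L]
Beat 9 (R): throw ball4 h=8 -> lands@17:R; in-air after throw: [b3@11:R b1@12:L b2@14:L b4@17:R]
Beat 11 (R): throw ball3 h=4 -> lands@15:R; in-air after throw: [b1@12:L b2@14:L b3@15:R b4@17:R]
Beat 12 (L): throw ball1 h=8 -> lands@20:L; in-air after throw: [b2@14:L b3@15:R b4@17:R b1@20:L]
Beat 14 (L): throw ball2 h=4 -> lands@18:L; in-air after throw: [b3@15:R b4@17:R b2@18:L b1@20:L]
Beat 15 (R): throw ball3 h=8 -> lands@23:R; in-air after throw: [b4@17:R b2@18:L b1@20:L b3@23:R]

Answer: ball4:lands@17:R ball2:lands@18:L ball1:lands@20:L ball3:lands@23:R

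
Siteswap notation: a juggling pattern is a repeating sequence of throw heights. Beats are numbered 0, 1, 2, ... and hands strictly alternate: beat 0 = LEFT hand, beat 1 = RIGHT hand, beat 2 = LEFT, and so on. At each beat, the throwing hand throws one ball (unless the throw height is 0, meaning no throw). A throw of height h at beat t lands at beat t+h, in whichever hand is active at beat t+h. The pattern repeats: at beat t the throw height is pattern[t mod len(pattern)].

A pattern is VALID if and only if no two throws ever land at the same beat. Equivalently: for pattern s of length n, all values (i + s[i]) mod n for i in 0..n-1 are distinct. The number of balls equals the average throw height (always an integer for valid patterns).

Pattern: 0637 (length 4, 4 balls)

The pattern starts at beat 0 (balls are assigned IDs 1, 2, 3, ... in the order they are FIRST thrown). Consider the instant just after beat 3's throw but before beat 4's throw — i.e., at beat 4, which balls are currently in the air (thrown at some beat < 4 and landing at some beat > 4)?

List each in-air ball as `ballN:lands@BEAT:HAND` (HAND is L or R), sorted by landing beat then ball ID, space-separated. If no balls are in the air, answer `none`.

Answer: ball2:lands@5:R ball1:lands@7:R ball3:lands@10:L

Derivation:
Beat 1 (R): throw ball1 h=6 -> lands@7:R; in-air after throw: [b1@7:R]
Beat 2 (L): throw ball2 h=3 -> lands@5:R; in-air after throw: [b2@5:R b1@7:R]
Beat 3 (R): throw ball3 h=7 -> lands@10:L; in-air after throw: [b2@5:R b1@7:R b3@10:L]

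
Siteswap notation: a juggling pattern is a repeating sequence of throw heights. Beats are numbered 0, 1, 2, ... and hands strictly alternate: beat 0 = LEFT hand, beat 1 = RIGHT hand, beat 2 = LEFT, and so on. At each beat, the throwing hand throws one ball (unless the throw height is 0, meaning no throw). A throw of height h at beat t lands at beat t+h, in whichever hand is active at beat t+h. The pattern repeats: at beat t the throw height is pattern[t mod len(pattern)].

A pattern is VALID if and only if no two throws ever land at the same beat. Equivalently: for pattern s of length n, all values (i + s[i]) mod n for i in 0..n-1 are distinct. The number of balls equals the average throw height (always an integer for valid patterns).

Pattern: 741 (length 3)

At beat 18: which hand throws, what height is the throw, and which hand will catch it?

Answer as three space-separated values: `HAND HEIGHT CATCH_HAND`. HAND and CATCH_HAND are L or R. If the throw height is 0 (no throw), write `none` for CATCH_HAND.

Beat 18: 18 mod 2 = 0, so hand = L
Throw height = pattern[18 mod 3] = pattern[0] = 7
Lands at beat 18+7=25, 25 mod 2 = 1, so catch hand = R

Answer: L 7 R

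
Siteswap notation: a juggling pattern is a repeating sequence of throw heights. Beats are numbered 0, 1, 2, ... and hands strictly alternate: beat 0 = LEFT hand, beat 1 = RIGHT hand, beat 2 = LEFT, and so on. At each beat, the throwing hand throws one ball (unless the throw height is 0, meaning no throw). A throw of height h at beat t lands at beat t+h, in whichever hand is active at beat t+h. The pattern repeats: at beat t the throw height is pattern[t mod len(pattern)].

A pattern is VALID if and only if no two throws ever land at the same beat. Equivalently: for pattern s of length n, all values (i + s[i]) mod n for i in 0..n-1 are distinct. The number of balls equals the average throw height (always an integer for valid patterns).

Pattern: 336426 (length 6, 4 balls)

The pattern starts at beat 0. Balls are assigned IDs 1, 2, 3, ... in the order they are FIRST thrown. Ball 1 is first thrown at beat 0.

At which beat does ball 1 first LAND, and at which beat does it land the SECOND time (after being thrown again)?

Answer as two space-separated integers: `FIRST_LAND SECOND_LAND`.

Answer: 3 7

Derivation:
Beat 0 (L): throw ball1 h=3 -> lands@3:R; in-air after throw: [b1@3:R]
Beat 1 (R): throw ball2 h=3 -> lands@4:L; in-air after throw: [b1@3:R b2@4:L]
Beat 2 (L): throw ball3 h=6 -> lands@8:L; in-air after throw: [b1@3:R b2@4:L b3@8:L]
Beat 3 (R): throw ball1 h=4 -> lands@7:R; in-air after throw: [b2@4:L b1@7:R b3@8:L]
Beat 4 (L): throw ball2 h=2 -> lands@6:L; in-air after throw: [b2@6:L b1@7:R b3@8:L]
Beat 5 (R): throw ball4 h=6 -> lands@11:R; in-air after throw: [b2@6:L b1@7:R b3@8:L b4@11:R]
Beat 6 (L): throw ball2 h=3 -> lands@9:R; in-air after throw: [b1@7:R b3@8:L b2@9:R b4@11:R]
Beat 7 (R): throw ball1 h=3 -> lands@10:L; in-air after throw: [b3@8:L b2@9:R b1@10:L b4@11:R]
Ball 1: thrown@0 h=3 -> first land @3; rethrown@3 h=4 -> second land @7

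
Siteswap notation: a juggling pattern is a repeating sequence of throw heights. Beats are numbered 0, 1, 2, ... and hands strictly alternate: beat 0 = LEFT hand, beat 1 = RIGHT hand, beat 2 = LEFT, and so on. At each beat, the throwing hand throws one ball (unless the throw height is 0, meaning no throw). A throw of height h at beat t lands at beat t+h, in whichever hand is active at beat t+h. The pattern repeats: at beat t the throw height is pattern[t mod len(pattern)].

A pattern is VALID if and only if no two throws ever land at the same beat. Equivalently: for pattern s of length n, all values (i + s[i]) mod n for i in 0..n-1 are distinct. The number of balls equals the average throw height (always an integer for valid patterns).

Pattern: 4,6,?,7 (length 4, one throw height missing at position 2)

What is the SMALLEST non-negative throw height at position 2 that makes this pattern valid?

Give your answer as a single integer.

Answer: 3

Derivation:
i=0: (0 + 4) mod 4 = 0
i=1: (1 + 6) mod 4 = 3
i=2: s[i]=? (unknown)
i=3: (3 + 7) mod 4 = 2
Known residues: [0, 2, 3]; need a permutation of 0..3, so missing residue r = 1
Need (2 + s) mod 4 = 1; smallest s = (1 - 2) mod 4 = 3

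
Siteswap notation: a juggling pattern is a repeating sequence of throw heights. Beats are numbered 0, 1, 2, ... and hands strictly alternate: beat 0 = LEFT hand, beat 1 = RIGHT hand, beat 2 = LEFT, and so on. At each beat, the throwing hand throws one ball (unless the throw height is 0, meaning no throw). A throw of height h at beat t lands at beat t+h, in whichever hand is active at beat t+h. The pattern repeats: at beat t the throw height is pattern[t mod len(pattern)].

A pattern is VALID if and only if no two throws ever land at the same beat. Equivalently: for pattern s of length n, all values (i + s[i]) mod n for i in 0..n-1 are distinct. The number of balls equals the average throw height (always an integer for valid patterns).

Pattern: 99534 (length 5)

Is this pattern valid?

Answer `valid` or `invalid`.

i=0: (i + s[i]) mod n = (0 + 9) mod 5 = 4
i=1: (i + s[i]) mod n = (1 + 9) mod 5 = 0
i=2: (i + s[i]) mod n = (2 + 5) mod 5 = 2
i=3: (i + s[i]) mod n = (3 + 3) mod 5 = 1
i=4: (i + s[i]) mod n = (4 + 4) mod 5 = 3
Residues: [4, 0, 2, 1, 3], distinct: True

Answer: valid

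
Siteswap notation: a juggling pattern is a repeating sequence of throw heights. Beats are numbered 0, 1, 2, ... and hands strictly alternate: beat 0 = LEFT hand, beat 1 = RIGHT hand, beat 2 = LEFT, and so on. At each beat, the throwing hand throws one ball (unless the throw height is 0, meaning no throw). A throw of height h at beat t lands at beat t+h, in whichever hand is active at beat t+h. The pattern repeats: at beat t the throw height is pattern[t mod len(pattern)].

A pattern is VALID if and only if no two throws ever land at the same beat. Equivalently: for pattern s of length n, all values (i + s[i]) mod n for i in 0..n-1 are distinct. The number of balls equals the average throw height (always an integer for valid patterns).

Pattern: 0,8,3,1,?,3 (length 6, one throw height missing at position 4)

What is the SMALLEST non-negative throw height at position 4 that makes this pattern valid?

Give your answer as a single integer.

i=0: (0 + 0) mod 6 = 0
i=1: (1 + 8) mod 6 = 3
i=2: (2 + 3) mod 6 = 5
i=3: (3 + 1) mod 6 = 4
i=4: s[i]=? (unknown)
i=5: (5 + 3) mod 6 = 2
Known residues: [0, 2, 3, 4, 5]; need a permutation of 0..5, so missing residue r = 1
Need (4 + s) mod 6 = 1; smallest s = (1 - 4) mod 6 = 3

Answer: 3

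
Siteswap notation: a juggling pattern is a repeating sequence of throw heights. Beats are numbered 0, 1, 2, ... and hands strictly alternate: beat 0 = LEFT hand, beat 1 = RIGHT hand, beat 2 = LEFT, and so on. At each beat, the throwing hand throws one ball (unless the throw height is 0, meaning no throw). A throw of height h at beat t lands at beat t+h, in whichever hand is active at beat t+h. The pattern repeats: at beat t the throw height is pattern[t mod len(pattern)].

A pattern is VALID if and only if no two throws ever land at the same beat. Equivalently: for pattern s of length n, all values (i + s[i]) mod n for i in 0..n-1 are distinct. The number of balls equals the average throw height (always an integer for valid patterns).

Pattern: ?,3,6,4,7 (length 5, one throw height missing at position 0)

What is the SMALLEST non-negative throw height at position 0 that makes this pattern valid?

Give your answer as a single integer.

Answer: 0

Derivation:
i=0: s[i]=? (unknown)
i=1: (1 + 3) mod 5 = 4
i=2: (2 + 6) mod 5 = 3
i=3: (3 + 4) mod 5 = 2
i=4: (4 + 7) mod 5 = 1
Known residues: [1, 2, 3, 4]; need a permutation of 0..4, so missing residue r = 0
Need (0 + s) mod 5 = 0; smallest s = (0 - 0) mod 5 = 0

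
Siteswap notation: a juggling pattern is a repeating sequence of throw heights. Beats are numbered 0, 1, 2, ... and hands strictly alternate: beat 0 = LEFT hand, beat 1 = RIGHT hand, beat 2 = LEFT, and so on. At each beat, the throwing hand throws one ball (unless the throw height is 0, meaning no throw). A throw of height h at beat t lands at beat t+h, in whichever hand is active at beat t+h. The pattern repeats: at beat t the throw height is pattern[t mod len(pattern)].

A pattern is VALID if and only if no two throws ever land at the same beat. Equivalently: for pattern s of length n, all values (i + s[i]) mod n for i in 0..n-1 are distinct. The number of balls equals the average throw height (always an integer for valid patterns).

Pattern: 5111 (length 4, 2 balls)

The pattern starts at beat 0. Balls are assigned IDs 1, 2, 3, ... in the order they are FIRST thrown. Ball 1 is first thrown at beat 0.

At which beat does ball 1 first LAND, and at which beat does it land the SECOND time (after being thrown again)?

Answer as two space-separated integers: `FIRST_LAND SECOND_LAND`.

Beat 0 (L): throw ball1 h=5 -> lands@5:R; in-air after throw: [b1@5:R]
Beat 1 (R): throw ball2 h=1 -> lands@2:L; in-air after throw: [b2@2:L b1@5:R]
Beat 2 (L): throw ball2 h=1 -> lands@3:R; in-air after throw: [b2@3:R b1@5:R]
Beat 3 (R): throw ball2 h=1 -> lands@4:L; in-air after throw: [b2@4:L b1@5:R]
Beat 4 (L): throw ball2 h=5 -> lands@9:R; in-air after throw: [b1@5:R b2@9:R]
Beat 5 (R): throw ball1 h=1 -> lands@6:L; in-air after throw: [b1@6:L b2@9:R]
Beat 6 (L): throw ball1 h=1 -> lands@7:R; in-air after throw: [b1@7:R b2@9:R]
Ball 1: thrown@0 h=5 -> first land @5; rethrown@5 h=1 -> second land @6

Answer: 5 6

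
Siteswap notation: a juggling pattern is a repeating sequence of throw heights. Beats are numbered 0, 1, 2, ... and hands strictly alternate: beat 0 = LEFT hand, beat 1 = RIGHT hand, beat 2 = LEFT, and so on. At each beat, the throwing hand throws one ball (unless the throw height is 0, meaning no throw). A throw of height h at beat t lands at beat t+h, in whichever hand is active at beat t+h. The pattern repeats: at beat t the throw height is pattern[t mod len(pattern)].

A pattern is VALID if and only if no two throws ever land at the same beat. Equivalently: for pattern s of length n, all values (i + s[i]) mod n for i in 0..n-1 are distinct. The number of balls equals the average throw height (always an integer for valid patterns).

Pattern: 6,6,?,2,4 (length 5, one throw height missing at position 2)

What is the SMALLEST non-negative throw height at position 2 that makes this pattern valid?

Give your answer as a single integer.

i=0: (0 + 6) mod 5 = 1
i=1: (1 + 6) mod 5 = 2
i=2: s[i]=? (unknown)
i=3: (3 + 2) mod 5 = 0
i=4: (4 + 4) mod 5 = 3
Known residues: [0, 1, 2, 3]; need a permutation of 0..4, so missing residue r = 4
Need (2 + s) mod 5 = 4; smallest s = (4 - 2) mod 5 = 2

Answer: 2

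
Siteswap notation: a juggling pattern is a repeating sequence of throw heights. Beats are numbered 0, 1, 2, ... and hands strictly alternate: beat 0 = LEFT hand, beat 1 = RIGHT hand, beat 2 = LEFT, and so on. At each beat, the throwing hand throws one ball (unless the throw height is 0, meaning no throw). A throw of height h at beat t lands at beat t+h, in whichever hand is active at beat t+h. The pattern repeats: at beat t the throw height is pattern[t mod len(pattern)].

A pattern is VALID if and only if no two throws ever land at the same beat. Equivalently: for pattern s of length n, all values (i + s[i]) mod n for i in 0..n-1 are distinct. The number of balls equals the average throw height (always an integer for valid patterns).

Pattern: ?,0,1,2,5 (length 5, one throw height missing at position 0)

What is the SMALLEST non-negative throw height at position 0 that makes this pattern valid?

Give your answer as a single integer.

Answer: 2

Derivation:
i=0: s[i]=? (unknown)
i=1: (1 + 0) mod 5 = 1
i=2: (2 + 1) mod 5 = 3
i=3: (3 + 2) mod 5 = 0
i=4: (4 + 5) mod 5 = 4
Known residues: [0, 1, 3, 4]; need a permutation of 0..4, so missing residue r = 2
Need (0 + s) mod 5 = 2; smallest s = (2 - 0) mod 5 = 2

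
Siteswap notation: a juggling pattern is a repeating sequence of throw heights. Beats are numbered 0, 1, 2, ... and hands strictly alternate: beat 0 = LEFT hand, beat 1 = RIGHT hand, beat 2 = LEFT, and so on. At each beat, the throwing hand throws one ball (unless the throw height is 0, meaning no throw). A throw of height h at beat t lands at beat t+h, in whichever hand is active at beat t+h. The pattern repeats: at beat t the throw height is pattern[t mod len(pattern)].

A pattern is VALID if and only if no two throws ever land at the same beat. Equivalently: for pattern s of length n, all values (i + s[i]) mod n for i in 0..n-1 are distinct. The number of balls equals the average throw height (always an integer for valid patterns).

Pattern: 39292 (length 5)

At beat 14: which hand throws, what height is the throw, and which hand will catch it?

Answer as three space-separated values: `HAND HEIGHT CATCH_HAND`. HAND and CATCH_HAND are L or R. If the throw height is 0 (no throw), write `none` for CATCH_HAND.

Beat 14: 14 mod 2 = 0, so hand = L
Throw height = pattern[14 mod 5] = pattern[4] = 2
Lands at beat 14+2=16, 16 mod 2 = 0, so catch hand = L

Answer: L 2 L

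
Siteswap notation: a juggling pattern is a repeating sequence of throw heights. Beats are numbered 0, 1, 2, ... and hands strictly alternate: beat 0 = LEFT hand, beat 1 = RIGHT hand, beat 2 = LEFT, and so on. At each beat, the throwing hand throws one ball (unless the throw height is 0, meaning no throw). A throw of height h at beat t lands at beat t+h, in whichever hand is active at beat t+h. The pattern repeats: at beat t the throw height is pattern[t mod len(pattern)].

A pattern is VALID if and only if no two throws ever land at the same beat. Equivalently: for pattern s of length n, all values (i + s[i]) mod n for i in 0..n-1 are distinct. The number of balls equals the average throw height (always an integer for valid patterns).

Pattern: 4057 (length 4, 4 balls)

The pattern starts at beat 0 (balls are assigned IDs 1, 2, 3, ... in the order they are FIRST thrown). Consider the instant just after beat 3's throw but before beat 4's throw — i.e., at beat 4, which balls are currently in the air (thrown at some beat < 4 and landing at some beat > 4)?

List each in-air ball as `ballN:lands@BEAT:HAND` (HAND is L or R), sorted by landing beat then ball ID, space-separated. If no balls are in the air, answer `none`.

Answer: ball2:lands@7:R ball3:lands@10:L

Derivation:
Beat 0 (L): throw ball1 h=4 -> lands@4:L; in-air after throw: [b1@4:L]
Beat 2 (L): throw ball2 h=5 -> lands@7:R; in-air after throw: [b1@4:L b2@7:R]
Beat 3 (R): throw ball3 h=7 -> lands@10:L; in-air after throw: [b1@4:L b2@7:R b3@10:L]
Beat 4 (L): throw ball1 h=4 -> lands@8:L; in-air after throw: [b2@7:R b1@8:L b3@10:L]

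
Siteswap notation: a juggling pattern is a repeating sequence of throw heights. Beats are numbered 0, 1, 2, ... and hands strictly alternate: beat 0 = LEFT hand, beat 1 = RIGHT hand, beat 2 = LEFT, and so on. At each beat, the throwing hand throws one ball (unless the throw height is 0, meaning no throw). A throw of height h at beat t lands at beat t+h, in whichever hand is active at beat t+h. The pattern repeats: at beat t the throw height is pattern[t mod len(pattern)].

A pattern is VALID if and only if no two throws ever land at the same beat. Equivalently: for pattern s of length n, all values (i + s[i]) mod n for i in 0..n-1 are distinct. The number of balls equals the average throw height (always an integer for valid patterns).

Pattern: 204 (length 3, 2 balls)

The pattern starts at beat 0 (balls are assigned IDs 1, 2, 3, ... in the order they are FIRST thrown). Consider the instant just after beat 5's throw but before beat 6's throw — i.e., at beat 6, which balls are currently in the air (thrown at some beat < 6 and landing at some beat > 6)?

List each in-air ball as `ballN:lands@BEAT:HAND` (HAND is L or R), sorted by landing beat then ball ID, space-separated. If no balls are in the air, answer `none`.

Answer: ball2:lands@9:R

Derivation:
Beat 0 (L): throw ball1 h=2 -> lands@2:L; in-air after throw: [b1@2:L]
Beat 2 (L): throw ball1 h=4 -> lands@6:L; in-air after throw: [b1@6:L]
Beat 3 (R): throw ball2 h=2 -> lands@5:R; in-air after throw: [b2@5:R b1@6:L]
Beat 5 (R): throw ball2 h=4 -> lands@9:R; in-air after throw: [b1@6:L b2@9:R]
Beat 6 (L): throw ball1 h=2 -> lands@8:L; in-air after throw: [b1@8:L b2@9:R]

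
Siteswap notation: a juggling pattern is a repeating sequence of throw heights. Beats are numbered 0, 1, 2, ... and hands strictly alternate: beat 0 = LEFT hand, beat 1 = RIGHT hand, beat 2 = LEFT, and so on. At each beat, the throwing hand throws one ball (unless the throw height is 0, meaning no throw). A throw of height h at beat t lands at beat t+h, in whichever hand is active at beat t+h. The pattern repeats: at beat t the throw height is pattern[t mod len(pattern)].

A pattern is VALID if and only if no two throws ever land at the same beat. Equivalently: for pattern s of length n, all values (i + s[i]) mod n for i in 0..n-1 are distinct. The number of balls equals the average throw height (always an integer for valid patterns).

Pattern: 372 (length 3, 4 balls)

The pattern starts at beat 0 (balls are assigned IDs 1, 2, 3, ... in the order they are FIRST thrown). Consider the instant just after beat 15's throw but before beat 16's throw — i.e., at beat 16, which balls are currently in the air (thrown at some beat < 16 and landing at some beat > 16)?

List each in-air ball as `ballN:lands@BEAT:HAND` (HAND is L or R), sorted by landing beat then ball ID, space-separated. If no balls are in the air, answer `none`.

Answer: ball2:lands@17:R ball1:lands@18:L ball3:lands@20:L

Derivation:
Beat 0 (L): throw ball1 h=3 -> lands@3:R; in-air after throw: [b1@3:R]
Beat 1 (R): throw ball2 h=7 -> lands@8:L; in-air after throw: [b1@3:R b2@8:L]
Beat 2 (L): throw ball3 h=2 -> lands@4:L; in-air after throw: [b1@3:R b3@4:L b2@8:L]
Beat 3 (R): throw ball1 h=3 -> lands@6:L; in-air after throw: [b3@4:L b1@6:L b2@8:L]
Beat 4 (L): throw ball3 h=7 -> lands@11:R; in-air after throw: [b1@6:L b2@8:L b3@11:R]
Beat 5 (R): throw ball4 h=2 -> lands@7:R; in-air after throw: [b1@6:L b4@7:R b2@8:L b3@11:R]
Beat 6 (L): throw ball1 h=3 -> lands@9:R; in-air after throw: [b4@7:R b2@8:L b1@9:R b3@11:R]
Beat 7 (R): throw ball4 h=7 -> lands@14:L; in-air after throw: [b2@8:L b1@9:R b3@11:R b4@14:L]
Beat 8 (L): throw ball2 h=2 -> lands@10:L; in-air after throw: [b1@9:R b2@10:L b3@11:R b4@14:L]
Beat 9 (R): throw ball1 h=3 -> lands@12:L; in-air after throw: [b2@10:L b3@11:R b1@12:L b4@14:L]
Beat 10 (L): throw ball2 h=7 -> lands@17:R; in-air after throw: [b3@11:R b1@12:L b4@14:L b2@17:R]
Beat 11 (R): throw ball3 h=2 -> lands@13:R; in-air after throw: [b1@12:L b3@13:R b4@14:L b2@17:R]
Beat 12 (L): throw ball1 h=3 -> lands@15:R; in-air after throw: [b3@13:R b4@14:L b1@15:R b2@17:R]
Beat 13 (R): throw ball3 h=7 -> lands@20:L; in-air after throw: [b4@14:L b1@15:R b2@17:R b3@20:L]
Beat 14 (L): throw ball4 h=2 -> lands@16:L; in-air after throw: [b1@15:R b4@16:L b2@17:R b3@20:L]
Beat 15 (R): throw ball1 h=3 -> lands@18:L; in-air after throw: [b4@16:L b2@17:R b1@18:L b3@20:L]
Beat 16 (L): throw ball4 h=7 -> lands@23:R; in-air after throw: [b2@17:R b1@18:L b3@20:L b4@23:R]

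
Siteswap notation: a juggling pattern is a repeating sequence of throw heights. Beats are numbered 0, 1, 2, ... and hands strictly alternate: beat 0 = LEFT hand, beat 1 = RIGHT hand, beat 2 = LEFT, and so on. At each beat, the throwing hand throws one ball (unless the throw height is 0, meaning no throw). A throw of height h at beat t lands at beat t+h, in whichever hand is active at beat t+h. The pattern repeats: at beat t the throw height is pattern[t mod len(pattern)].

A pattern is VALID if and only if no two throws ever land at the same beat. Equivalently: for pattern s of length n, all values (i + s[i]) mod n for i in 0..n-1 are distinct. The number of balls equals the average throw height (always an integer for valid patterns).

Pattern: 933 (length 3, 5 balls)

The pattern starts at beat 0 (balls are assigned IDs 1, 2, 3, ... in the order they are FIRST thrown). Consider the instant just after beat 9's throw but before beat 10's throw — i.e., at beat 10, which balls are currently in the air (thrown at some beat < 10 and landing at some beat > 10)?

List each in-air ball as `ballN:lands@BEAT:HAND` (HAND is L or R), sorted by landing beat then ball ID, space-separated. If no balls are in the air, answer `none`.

Answer: ball3:lands@11:R ball4:lands@12:L ball5:lands@15:R ball1:lands@18:L

Derivation:
Beat 0 (L): throw ball1 h=9 -> lands@9:R; in-air after throw: [b1@9:R]
Beat 1 (R): throw ball2 h=3 -> lands@4:L; in-air after throw: [b2@4:L b1@9:R]
Beat 2 (L): throw ball3 h=3 -> lands@5:R; in-air after throw: [b2@4:L b3@5:R b1@9:R]
Beat 3 (R): throw ball4 h=9 -> lands@12:L; in-air after throw: [b2@4:L b3@5:R b1@9:R b4@12:L]
Beat 4 (L): throw ball2 h=3 -> lands@7:R; in-air after throw: [b3@5:R b2@7:R b1@9:R b4@12:L]
Beat 5 (R): throw ball3 h=3 -> lands@8:L; in-air after throw: [b2@7:R b3@8:L b1@9:R b4@12:L]
Beat 6 (L): throw ball5 h=9 -> lands@15:R; in-air after throw: [b2@7:R b3@8:L b1@9:R b4@12:L b5@15:R]
Beat 7 (R): throw ball2 h=3 -> lands@10:L; in-air after throw: [b3@8:L b1@9:R b2@10:L b4@12:L b5@15:R]
Beat 8 (L): throw ball3 h=3 -> lands@11:R; in-air after throw: [b1@9:R b2@10:L b3@11:R b4@12:L b5@15:R]
Beat 9 (R): throw ball1 h=9 -> lands@18:L; in-air after throw: [b2@10:L b3@11:R b4@12:L b5@15:R b1@18:L]
Beat 10 (L): throw ball2 h=3 -> lands@13:R; in-air after throw: [b3@11:R b4@12:L b2@13:R b5@15:R b1@18:L]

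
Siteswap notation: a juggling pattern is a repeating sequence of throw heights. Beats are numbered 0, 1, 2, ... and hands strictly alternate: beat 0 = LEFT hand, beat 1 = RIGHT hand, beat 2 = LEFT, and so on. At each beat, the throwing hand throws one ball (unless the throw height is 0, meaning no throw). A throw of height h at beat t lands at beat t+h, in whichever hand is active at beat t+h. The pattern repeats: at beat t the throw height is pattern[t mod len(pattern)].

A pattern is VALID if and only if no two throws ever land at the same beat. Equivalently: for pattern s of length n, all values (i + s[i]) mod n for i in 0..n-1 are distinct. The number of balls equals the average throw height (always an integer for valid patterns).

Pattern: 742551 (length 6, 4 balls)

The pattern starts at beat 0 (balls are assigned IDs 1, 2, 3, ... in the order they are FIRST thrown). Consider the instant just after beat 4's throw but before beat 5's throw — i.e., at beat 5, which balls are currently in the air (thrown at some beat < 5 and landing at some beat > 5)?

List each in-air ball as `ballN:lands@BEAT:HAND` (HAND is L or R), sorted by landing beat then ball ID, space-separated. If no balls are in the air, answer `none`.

Answer: ball1:lands@7:R ball4:lands@8:L ball3:lands@9:R

Derivation:
Beat 0 (L): throw ball1 h=7 -> lands@7:R; in-air after throw: [b1@7:R]
Beat 1 (R): throw ball2 h=4 -> lands@5:R; in-air after throw: [b2@5:R b1@7:R]
Beat 2 (L): throw ball3 h=2 -> lands@4:L; in-air after throw: [b3@4:L b2@5:R b1@7:R]
Beat 3 (R): throw ball4 h=5 -> lands@8:L; in-air after throw: [b3@4:L b2@5:R b1@7:R b4@8:L]
Beat 4 (L): throw ball3 h=5 -> lands@9:R; in-air after throw: [b2@5:R b1@7:R b4@8:L b3@9:R]
Beat 5 (R): throw ball2 h=1 -> lands@6:L; in-air after throw: [b2@6:L b1@7:R b4@8:L b3@9:R]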